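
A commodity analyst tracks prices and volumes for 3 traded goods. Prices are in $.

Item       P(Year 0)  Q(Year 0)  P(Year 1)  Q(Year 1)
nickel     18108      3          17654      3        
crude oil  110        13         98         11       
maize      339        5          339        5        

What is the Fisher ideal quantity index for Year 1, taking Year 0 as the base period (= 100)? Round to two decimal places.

Laspeyres component (base-period weights):
ΣP(Year 0)Q(Year 1) = 18108×3 + 110×11 + 339×5 = 54324 + 1210 + 1695 = 57229
ΣP(Year 0)Q(Year 0) = 18108×3 + 110×13 + 339×5 = 54324 + 1430 + 1695 = 57449
L = 57229 / 57449 × 100 = 99.6171
Paasche component (current-period weights):
ΣP(Year 1)Q(Year 1) = 17654×3 + 98×11 + 339×5 = 52962 + 1078 + 1695 = 55735
ΣP(Year 1)Q(Year 0) = 17654×3 + 98×13 + 339×5 = 52962 + 1274 + 1695 = 55931
P = 55735 / 55931 × 100 = 99.6496
Fisher = √(L × P) = √(99.6171 × 99.6496) = 99.6333

99.63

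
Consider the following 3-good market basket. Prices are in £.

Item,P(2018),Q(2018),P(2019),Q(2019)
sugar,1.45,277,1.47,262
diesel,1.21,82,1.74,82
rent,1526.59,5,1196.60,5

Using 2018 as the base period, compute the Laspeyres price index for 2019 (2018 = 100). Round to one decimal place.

Laspeyres price index uses base-period quantities as weights.
ΣP(2019)·Q(2018) = 1.47×277 + 1.74×82 + 1196.60×5 = 407.19 + 142.68 + 5983 = 6532.87
ΣP(2018)·Q(2018) = 1.45×277 + 1.21×82 + 1526.59×5 = 401.65 + 99.22 + 7632.95 = 8133.82
Index = 6532.87 / 8133.82 × 100 = 80.3174

80.3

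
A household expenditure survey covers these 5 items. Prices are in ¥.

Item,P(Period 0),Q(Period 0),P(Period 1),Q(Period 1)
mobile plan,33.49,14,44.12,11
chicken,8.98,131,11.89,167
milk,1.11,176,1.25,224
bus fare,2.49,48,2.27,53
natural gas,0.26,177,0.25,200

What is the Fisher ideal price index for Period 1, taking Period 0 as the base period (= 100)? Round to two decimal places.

127.00

Laspeyres component (base-period weights):
ΣP(Period 1)Q(Period 0) = 44.12×14 + 11.89×131 + 1.25×176 + 2.27×48 + 0.25×177 = 617.68 + 1557.59 + 220 + 108.96 + 44.25 = 2548.48
ΣP(Period 0)Q(Period 0) = 33.49×14 + 8.98×131 + 1.11×176 + 2.49×48 + 0.26×177 = 468.86 + 1176.38 + 195.36 + 119.52 + 46.02 = 2006.14
L = 2548.48 / 2006.14 × 100 = 127.0340
Paasche component (current-period weights):
ΣP(Period 1)Q(Period 1) = 44.12×11 + 11.89×167 + 1.25×224 + 2.27×53 + 0.25×200 = 485.32 + 1985.63 + 280 + 120.31 + 50 = 2921.26
ΣP(Period 0)Q(Period 1) = 33.49×11 + 8.98×167 + 1.11×224 + 2.49×53 + 0.26×200 = 368.39 + 1499.66 + 248.64 + 131.97 + 52 = 2300.66
P = 2921.26 / 2300.66 × 100 = 126.9749
Fisher = √(L × P) = √(127.0340 × 126.9749) = 127.0044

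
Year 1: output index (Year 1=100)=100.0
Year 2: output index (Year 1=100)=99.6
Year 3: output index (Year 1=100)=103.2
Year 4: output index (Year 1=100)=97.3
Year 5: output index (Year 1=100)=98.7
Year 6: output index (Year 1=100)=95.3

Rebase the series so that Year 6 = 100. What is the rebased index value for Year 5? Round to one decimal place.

Rebased(Year 5) = 98.7 / 95.3 × 100 = 103.5677

103.6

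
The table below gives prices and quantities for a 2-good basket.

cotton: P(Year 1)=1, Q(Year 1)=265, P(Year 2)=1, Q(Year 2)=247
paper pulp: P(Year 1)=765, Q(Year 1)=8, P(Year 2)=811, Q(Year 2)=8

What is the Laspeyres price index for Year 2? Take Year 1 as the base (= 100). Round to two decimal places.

Laspeyres price index uses base-period quantities as weights.
ΣP(Year 2)·Q(Year 1) = 1×265 + 811×8 = 265 + 6488 = 6753
ΣP(Year 1)·Q(Year 1) = 1×265 + 765×8 = 265 + 6120 = 6385
Index = 6753 / 6385 × 100 = 105.7635

105.76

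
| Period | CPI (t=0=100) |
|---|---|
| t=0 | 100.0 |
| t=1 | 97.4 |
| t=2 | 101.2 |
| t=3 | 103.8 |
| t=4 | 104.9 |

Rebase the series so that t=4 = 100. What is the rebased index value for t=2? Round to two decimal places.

96.47

Rebased(t=2) = 101.2 / 104.9 × 100 = 96.4728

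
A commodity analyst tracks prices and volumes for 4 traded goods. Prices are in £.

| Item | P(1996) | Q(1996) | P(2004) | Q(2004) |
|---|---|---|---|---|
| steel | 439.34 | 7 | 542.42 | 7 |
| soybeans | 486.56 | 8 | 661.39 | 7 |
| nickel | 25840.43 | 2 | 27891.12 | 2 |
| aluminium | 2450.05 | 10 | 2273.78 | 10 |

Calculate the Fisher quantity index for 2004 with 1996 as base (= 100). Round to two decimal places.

Laspeyres component (base-period weights):
ΣP(1996)Q(2004) = 439.34×7 + 486.56×7 + 25840.43×2 + 2450.05×10 = 3075.38 + 3405.92 + 51680.86 + 24500.5 = 82662.66
ΣP(1996)Q(1996) = 439.34×7 + 486.56×8 + 25840.43×2 + 2450.05×10 = 3075.38 + 3892.48 + 51680.86 + 24500.5 = 83149.22
L = 82662.66 / 83149.22 × 100 = 99.4148
Paasche component (current-period weights):
ΣP(2004)Q(2004) = 542.42×7 + 661.39×7 + 27891.12×2 + 2273.78×10 = 3796.94 + 4629.73 + 55782.24 + 22737.8 = 86946.71
ΣP(2004)Q(1996) = 542.42×7 + 661.39×8 + 27891.12×2 + 2273.78×10 = 3796.94 + 5291.12 + 55782.24 + 22737.8 = 87608.1
P = 86946.71 / 87608.1 × 100 = 99.2451
Fisher = √(L × P) = √(99.4148 × 99.2451) = 99.3299

99.33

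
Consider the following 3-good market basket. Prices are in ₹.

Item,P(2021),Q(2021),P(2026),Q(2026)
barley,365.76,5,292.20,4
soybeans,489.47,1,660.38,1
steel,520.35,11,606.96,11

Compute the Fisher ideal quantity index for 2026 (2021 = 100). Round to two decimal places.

Laspeyres component (base-period weights):
ΣP(2021)Q(2026) = 365.76×4 + 489.47×1 + 520.35×11 = 1463.04 + 489.47 + 5723.85 = 7676.36
ΣP(2021)Q(2021) = 365.76×5 + 489.47×1 + 520.35×11 = 1828.8 + 489.47 + 5723.85 = 8042.12
L = 7676.36 / 8042.12 × 100 = 95.4519
Paasche component (current-period weights):
ΣP(2026)Q(2026) = 292.20×4 + 660.38×1 + 606.96×11 = 1168.8 + 660.38 + 6676.56 = 8505.74
ΣP(2026)Q(2021) = 292.20×5 + 660.38×1 + 606.96×11 = 1461 + 660.38 + 6676.56 = 8797.94
P = 8505.74 / 8797.94 × 100 = 96.6788
Fisher = √(L × P) = √(95.4519 × 96.6788) = 96.0634

96.06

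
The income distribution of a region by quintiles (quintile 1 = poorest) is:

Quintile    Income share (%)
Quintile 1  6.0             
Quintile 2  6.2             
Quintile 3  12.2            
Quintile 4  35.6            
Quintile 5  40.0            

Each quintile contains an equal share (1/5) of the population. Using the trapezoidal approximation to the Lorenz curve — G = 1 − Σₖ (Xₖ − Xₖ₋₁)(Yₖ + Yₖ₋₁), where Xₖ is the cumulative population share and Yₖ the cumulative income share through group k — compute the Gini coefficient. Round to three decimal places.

0.390

Cumulative income shares Yₖ: 0.0600, 0.1220, 0.2440, 0.6000, 1.0000
Σ (Xₖ−Xₖ₋₁)(Yₖ+Yₖ₋₁) = (1/5)(0.0600+0.0000) + (1/5)(0.1220+0.0600) + (1/5)(0.2440+0.1220) + (1/5)(0.6000+0.2440) + (1/5)(1.0000+0.6000)
  = 0.0120 + 0.0364 + 0.0732 + 0.1688 + 0.3200 = 0.6104
G = 1 − 0.6104 = 0.3896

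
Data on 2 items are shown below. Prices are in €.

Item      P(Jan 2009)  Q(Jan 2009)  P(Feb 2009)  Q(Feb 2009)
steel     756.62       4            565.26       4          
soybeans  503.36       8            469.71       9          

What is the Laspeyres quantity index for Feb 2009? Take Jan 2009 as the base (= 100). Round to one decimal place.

Laspeyres quantity index uses base-period prices as weights.
ΣP(Jan 2009)·Q(Feb 2009) = 756.62×4 + 503.36×9 = 3026.48 + 4530.24 = 7556.72
ΣP(Jan 2009)·Q(Jan 2009) = 756.62×4 + 503.36×8 = 3026.48 + 4026.88 = 7053.36
Index = 7556.72 / 7053.36 × 100 = 107.1365

107.1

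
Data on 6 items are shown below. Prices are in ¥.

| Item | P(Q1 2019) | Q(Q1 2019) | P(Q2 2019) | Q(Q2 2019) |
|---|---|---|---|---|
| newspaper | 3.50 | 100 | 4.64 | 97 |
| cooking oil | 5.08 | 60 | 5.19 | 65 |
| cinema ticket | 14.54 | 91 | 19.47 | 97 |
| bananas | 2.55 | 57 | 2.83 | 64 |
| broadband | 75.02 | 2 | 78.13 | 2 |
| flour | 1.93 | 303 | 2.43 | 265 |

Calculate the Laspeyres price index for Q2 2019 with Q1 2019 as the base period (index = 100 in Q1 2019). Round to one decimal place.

126.0

Laspeyres price index uses base-period quantities as weights.
ΣP(Q2 2019)·Q(Q1 2019) = 4.64×100 + 5.19×60 + 19.47×91 + 2.83×57 + 78.13×2 + 2.43×303 = 464 + 311.4 + 1771.77 + 161.31 + 156.26 + 736.29 = 3601.03
ΣP(Q1 2019)·Q(Q1 2019) = 3.50×100 + 5.08×60 + 14.54×91 + 2.55×57 + 75.02×2 + 1.93×303 = 350 + 304.8 + 1323.14 + 145.35 + 150.04 + 584.79 = 2858.12
Index = 3601.03 / 2858.12 × 100 = 125.9930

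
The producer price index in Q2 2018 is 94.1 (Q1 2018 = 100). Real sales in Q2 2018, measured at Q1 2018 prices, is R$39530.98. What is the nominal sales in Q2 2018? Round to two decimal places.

37198.65

Nominal = Real × (Index/100) = 39530.98 × (94.1/100)
        = 39530.98 × 0.941 = 37198.6522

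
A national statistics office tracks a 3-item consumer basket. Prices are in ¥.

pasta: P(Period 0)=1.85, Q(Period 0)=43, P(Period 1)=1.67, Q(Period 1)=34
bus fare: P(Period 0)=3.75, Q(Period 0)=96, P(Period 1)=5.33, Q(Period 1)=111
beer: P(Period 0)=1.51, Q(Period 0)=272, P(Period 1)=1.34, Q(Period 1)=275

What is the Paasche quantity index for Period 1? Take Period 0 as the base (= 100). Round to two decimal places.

107.27

Paasche quantity index uses current-period prices as weights.
ΣP(Period 1)·Q(Period 1) = 1.67×34 + 5.33×111 + 1.34×275 = 56.78 + 591.63 + 368.5 = 1016.91
ΣP(Period 1)·Q(Period 0) = 1.67×43 + 5.33×96 + 1.34×272 = 71.81 + 511.68 + 364.48 = 947.97
Index = 1016.91 / 947.97 × 100 = 107.2724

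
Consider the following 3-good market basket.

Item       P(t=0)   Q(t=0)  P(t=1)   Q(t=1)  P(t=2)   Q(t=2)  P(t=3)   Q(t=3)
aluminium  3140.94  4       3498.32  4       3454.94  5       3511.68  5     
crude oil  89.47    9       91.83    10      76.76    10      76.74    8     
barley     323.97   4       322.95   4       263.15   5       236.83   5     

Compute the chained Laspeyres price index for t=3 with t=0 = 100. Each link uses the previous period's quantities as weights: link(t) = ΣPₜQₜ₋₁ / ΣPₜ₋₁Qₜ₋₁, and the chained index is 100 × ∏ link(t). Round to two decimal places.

Link t=0→t=1:
ΣP(t=1)Q(t=0) = 3498.32×4 + 91.83×9 + 322.95×4 = 13993.28 + 826.47 + 1291.8 = 16111.55
ΣP(t=0)Q(t=0) = 3140.94×4 + 89.47×9 + 323.97×4 = 12563.76 + 805.23 + 1295.88 = 14664.87
link = 16111.55/14664.87 = 1.098649
Link t=1→t=2:
ΣP(t=2)Q(t=1) = 3454.94×4 + 76.76×10 + 263.15×4 = 13819.76 + 767.6 + 1052.6 = 15639.96
ΣP(t=1)Q(t=1) = 3498.32×4 + 91.83×10 + 322.95×4 = 13993.28 + 918.3 + 1291.8 = 16203.38
link = 15639.96/16203.38 = 0.965228
Link t=2→t=3:
ΣP(t=3)Q(t=2) = 3511.68×5 + 76.74×10 + 236.83×5 = 17558.4 + 767.4 + 1184.15 = 19509.95
ΣP(t=2)Q(t=2) = 3454.94×5 + 76.76×10 + 263.15×5 = 17274.7 + 767.6 + 1315.75 = 19358.05
link = 19509.95/19358.05 = 1.007847
Chained index = 100 × 1.098649 × 0.965228 × 1.007847 = 106.8769

106.88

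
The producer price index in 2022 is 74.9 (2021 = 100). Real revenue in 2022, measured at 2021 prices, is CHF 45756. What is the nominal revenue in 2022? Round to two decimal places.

34271.24

Nominal = Real × (Index/100) = 45756 × (74.9/100)
        = 45756 × 0.749 = 34271.2440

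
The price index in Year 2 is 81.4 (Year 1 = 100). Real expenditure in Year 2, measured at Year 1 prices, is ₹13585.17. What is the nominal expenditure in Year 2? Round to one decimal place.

Nominal = Real × (Index/100) = 13585.17 × (81.4/100)
        = 13585.17 × 0.814 = 11058.3284

11058.3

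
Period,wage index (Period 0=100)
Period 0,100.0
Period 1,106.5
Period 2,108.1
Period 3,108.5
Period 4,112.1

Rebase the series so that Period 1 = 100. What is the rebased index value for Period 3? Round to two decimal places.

101.88

Rebased(Period 3) = 108.5 / 106.5 × 100 = 101.8779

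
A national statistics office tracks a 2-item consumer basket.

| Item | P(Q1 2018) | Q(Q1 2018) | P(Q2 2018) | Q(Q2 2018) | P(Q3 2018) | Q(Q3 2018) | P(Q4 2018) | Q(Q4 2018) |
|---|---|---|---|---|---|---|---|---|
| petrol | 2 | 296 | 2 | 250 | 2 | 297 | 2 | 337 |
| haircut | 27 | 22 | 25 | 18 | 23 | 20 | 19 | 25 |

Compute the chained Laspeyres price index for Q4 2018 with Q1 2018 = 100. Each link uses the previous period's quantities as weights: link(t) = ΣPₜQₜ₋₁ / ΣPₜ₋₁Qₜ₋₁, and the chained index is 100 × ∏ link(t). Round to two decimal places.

85.61

Link Q1 2018→Q2 2018:
ΣP(Q2 2018)Q(Q1 2018) = 2×296 + 25×22 = 592 + 550 = 1142
ΣP(Q1 2018)Q(Q1 2018) = 2×296 + 27×22 = 592 + 594 = 1186
link = 1142/1186 = 0.962901
Link Q2 2018→Q3 2018:
ΣP(Q3 2018)Q(Q2 2018) = 2×250 + 23×18 = 500 + 414 = 914
ΣP(Q2 2018)Q(Q2 2018) = 2×250 + 25×18 = 500 + 450 = 950
link = 914/950 = 0.962105
Link Q3 2018→Q4 2018:
ΣP(Q4 2018)Q(Q3 2018) = 2×297 + 19×20 = 594 + 380 = 974
ΣP(Q3 2018)Q(Q3 2018) = 2×297 + 23×20 = 594 + 460 = 1054
link = 974/1054 = 0.924099
Chained index = 100 × 0.962901 × 0.962105 × 0.924099 = 85.6096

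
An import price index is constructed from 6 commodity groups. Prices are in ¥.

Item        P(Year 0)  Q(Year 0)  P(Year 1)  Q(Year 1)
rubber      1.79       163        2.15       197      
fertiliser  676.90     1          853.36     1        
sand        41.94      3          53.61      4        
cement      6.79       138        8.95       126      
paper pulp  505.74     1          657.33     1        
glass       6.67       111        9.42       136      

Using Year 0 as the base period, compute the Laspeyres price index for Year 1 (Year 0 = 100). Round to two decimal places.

Laspeyres price index uses base-period quantities as weights.
ΣP(Year 1)·Q(Year 0) = 2.15×163 + 853.36×1 + 53.61×3 + 8.95×138 + 657.33×1 + 9.42×111 = 350.45 + 853.36 + 160.83 + 1235.1 + 657.33 + 1045.62 = 4302.69
ΣP(Year 0)·Q(Year 0) = 1.79×163 + 676.90×1 + 41.94×3 + 6.79×138 + 505.74×1 + 6.67×111 = 291.77 + 676.9 + 125.82 + 937.02 + 505.74 + 740.37 = 3277.62
Index = 4302.69 / 3277.62 × 100 = 131.2748

131.27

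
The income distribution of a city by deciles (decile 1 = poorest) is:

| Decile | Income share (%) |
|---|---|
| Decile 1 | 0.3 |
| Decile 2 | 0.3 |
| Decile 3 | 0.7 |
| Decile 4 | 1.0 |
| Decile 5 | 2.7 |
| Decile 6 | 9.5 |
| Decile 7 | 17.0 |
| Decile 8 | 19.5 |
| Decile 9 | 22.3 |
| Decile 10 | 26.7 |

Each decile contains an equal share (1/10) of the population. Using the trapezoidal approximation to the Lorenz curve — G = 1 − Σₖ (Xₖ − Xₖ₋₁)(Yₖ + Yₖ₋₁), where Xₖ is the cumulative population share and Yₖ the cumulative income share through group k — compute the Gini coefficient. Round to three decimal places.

Cumulative income shares Yₖ: 0.0030, 0.0060, 0.0130, 0.0230, 0.0500, 0.1450, 0.3150, 0.5100, 0.7330, 1.0000
Σ (Xₖ−Xₖ₋₁)(Yₖ+Yₖ₋₁) = (1/10)(0.0030+0.0000) + (1/10)(0.0060+0.0030) + (1/10)(0.0130+0.0060) + (1/10)(0.0230+0.0130) + (1/10)(0.0500+0.0230) + (1/10)(0.1450+0.0500) + (1/10)(0.3150+0.1450) + (1/10)(0.5100+0.3150) + (1/10)(0.7330+0.5100) + (1/10)(1.0000+0.7330)
  = 0.0003 + 0.0009 + 0.0019 + 0.0036 + 0.0073 + 0.0195 + 0.0460 + 0.0825 + 0.1243 + 0.1733 = 0.4596
G = 1 − 0.4596 = 0.5404

0.540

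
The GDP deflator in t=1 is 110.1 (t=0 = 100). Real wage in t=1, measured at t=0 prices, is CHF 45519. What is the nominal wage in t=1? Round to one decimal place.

50116.4

Nominal = Real × (Index/100) = 45519 × (110.1/100)
        = 45519 × 1.101 = 50116.4190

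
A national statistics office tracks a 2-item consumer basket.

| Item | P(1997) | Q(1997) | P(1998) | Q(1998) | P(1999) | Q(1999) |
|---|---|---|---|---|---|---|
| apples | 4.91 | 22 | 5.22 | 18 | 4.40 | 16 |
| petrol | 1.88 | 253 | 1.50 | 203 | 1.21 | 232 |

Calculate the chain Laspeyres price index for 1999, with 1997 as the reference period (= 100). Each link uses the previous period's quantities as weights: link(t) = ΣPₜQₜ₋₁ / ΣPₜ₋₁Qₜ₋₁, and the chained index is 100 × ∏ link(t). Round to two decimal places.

Link 1997→1998:
ΣP(1998)Q(1997) = 5.22×22 + 1.50×253 = 114.84 + 379.5 = 494.34
ΣP(1997)Q(1997) = 4.91×22 + 1.88×253 = 108.02 + 475.64 = 583.66
link = 494.34/583.66 = 0.846966
Link 1998→1999:
ΣP(1999)Q(1998) = 4.40×18 + 1.21×203 = 79.2 + 245.63 = 324.83
ΣP(1998)Q(1998) = 5.22×18 + 1.50×203 = 93.96 + 304.5 = 398.46
link = 324.83/398.46 = 0.815214
Chained index = 100 × 0.846966 × 0.815214 = 69.0458

69.05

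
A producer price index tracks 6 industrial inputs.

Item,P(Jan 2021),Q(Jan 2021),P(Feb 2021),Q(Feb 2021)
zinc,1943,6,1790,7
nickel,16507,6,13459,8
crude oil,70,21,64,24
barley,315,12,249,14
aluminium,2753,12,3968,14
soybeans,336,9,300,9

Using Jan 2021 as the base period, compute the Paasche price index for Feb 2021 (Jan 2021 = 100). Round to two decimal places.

Paasche price index uses current-period quantities as weights.
ΣP(Feb 2021)·Q(Feb 2021) = 1790×7 + 13459×8 + 64×24 + 249×14 + 3968×14 + 300×9 = 12530 + 107672 + 1536 + 3486 + 55552 + 2700 = 183476
ΣP(Jan 2021)·Q(Feb 2021) = 1943×7 + 16507×8 + 70×24 + 315×14 + 2753×14 + 336×9 = 13601 + 132056 + 1680 + 4410 + 38542 + 3024 = 193313
Index = 183476 / 193313 × 100 = 94.9114

94.91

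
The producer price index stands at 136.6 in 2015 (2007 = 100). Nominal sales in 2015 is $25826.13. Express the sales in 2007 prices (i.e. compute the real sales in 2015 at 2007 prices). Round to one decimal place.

Real = Nominal ÷ (Index/100) = 25826.13 ÷ (136.6/100)
     = 25826.13 ÷ 1.366 = 18906.3909

18906.4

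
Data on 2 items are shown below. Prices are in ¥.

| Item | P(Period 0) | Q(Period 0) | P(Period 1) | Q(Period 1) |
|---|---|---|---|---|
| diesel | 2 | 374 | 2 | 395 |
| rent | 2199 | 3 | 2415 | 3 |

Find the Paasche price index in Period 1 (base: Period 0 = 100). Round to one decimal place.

108.8

Paasche price index uses current-period quantities as weights.
ΣP(Period 1)·Q(Period 1) = 2×395 + 2415×3 = 790 + 7245 = 8035
ΣP(Period 0)·Q(Period 1) = 2×395 + 2199×3 = 790 + 6597 = 7387
Index = 8035 / 7387 × 100 = 108.7722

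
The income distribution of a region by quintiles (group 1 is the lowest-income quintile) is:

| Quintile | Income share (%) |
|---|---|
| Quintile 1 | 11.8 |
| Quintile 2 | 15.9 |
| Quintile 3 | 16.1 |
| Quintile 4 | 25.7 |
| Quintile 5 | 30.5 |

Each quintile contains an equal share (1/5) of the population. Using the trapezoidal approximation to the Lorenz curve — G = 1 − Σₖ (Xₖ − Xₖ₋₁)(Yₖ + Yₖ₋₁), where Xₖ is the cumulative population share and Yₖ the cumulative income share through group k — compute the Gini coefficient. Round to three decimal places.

0.189

Cumulative income shares Yₖ: 0.1180, 0.2770, 0.4380, 0.6950, 1.0000
Σ (Xₖ−Xₖ₋₁)(Yₖ+Yₖ₋₁) = (1/5)(0.1180+0.0000) + (1/5)(0.2770+0.1180) + (1/5)(0.4380+0.2770) + (1/5)(0.6950+0.4380) + (1/5)(1.0000+0.6950)
  = 0.0236 + 0.0790 + 0.1430 + 0.2266 + 0.3390 = 0.8112
G = 1 − 0.8112 = 0.1888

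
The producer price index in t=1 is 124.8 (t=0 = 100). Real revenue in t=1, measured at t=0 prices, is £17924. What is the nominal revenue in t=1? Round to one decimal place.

22369.2

Nominal = Real × (Index/100) = 17924 × (124.8/100)
        = 17924 × 1.248 = 22369.1520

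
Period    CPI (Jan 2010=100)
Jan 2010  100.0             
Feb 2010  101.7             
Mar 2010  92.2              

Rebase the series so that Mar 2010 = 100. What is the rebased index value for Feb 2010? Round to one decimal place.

110.3

Rebased(Feb 2010) = 101.7 / 92.2 × 100 = 110.3037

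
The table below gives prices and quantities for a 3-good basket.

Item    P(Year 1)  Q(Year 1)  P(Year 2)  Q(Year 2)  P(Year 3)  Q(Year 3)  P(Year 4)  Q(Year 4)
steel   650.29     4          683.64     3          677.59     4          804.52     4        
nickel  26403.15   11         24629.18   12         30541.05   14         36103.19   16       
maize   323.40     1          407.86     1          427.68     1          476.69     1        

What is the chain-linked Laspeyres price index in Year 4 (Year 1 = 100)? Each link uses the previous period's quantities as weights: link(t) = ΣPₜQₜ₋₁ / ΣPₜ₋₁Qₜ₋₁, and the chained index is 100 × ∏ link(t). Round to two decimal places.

Link Year 1→Year 2:
ΣP(Year 2)Q(Year 1) = 683.64×4 + 24629.18×11 + 407.86×1 = 2734.56 + 270920.98 + 407.86 = 274063.4
ΣP(Year 1)Q(Year 1) = 650.29×4 + 26403.15×11 + 323.40×1 = 2601.16 + 290434.65 + 323.4 = 293359.21
link = 274063.4/293359.21 = 0.934225
Link Year 2→Year 3:
ΣP(Year 3)Q(Year 2) = 677.59×3 + 30541.05×12 + 427.68×1 = 2032.77 + 366492.6 + 427.68 = 368953.05
ΣP(Year 2)Q(Year 2) = 683.64×3 + 24629.18×12 + 407.86×1 = 2050.92 + 295550.16 + 407.86 = 298008.94
link = 368953.05/298008.94 = 1.238060
Link Year 3→Year 4:
ΣP(Year 4)Q(Year 3) = 804.52×4 + 36103.19×14 + 476.69×1 = 3218.08 + 505444.66 + 476.69 = 509139.43
ΣP(Year 3)Q(Year 3) = 677.59×4 + 30541.05×14 + 427.68×1 = 2710.36 + 427574.7 + 427.68 = 430712.74
link = 509139.43/430712.74 = 1.182086
Chained index = 100 × 0.934225 × 1.238060 × 1.182086 = 136.7232

136.72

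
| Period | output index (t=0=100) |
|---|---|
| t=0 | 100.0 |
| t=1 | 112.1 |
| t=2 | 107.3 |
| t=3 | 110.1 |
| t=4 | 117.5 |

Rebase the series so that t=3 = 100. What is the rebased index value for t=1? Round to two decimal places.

Rebased(t=1) = 112.1 / 110.1 × 100 = 101.8165

101.82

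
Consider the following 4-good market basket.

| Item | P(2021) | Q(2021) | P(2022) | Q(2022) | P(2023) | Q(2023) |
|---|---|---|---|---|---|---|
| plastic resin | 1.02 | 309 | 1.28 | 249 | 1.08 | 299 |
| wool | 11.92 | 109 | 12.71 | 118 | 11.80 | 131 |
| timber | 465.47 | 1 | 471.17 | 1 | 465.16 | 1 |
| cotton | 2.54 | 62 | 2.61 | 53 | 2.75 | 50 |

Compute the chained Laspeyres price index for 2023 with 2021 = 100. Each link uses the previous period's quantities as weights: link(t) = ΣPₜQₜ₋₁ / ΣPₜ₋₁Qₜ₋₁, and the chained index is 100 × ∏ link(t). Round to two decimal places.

100.97

Link 2021→2022:
ΣP(2022)Q(2021) = 1.28×309 + 12.71×109 + 471.17×1 + 2.61×62 = 395.52 + 1385.39 + 471.17 + 161.82 = 2413.9
ΣP(2021)Q(2021) = 1.02×309 + 11.92×109 + 465.47×1 + 2.54×62 = 315.18 + 1299.28 + 465.47 + 157.48 = 2237.41
link = 2413.9/2237.41 = 1.078881
Link 2022→2023:
ΣP(2023)Q(2022) = 1.08×249 + 11.80×118 + 465.16×1 + 2.75×53 = 268.92 + 1392.4 + 465.16 + 145.75 = 2272.23
ΣP(2022)Q(2022) = 1.28×249 + 12.71×118 + 471.17×1 + 2.61×53 = 318.72 + 1499.78 + 471.17 + 138.33 = 2428
link = 2272.23/2428 = 0.935844
Chained index = 100 × 1.078881 × 0.935844 = 100.9665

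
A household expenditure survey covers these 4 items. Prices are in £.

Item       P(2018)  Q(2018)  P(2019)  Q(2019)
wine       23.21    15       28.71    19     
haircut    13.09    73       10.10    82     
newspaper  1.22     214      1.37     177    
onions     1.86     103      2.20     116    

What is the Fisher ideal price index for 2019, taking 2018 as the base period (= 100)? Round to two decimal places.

96.13

Laspeyres component (base-period weights):
ΣP(2019)Q(2018) = 28.71×15 + 10.10×73 + 1.37×214 + 2.20×103 = 430.65 + 737.3 + 293.18 + 226.6 = 1687.73
ΣP(2018)Q(2018) = 23.21×15 + 13.09×73 + 1.22×214 + 1.86×103 = 348.15 + 955.57 + 261.08 + 191.58 = 1756.38
L = 1687.73 / 1756.38 × 100 = 96.0914
Paasche component (current-period weights):
ΣP(2019)Q(2019) = 28.71×19 + 10.10×82 + 1.37×177 + 2.20×116 = 545.49 + 828.2 + 242.49 + 255.2 = 1871.38
ΣP(2018)Q(2019) = 23.21×19 + 13.09×82 + 1.22×177 + 1.86×116 = 440.99 + 1073.38 + 215.94 + 215.76 = 1946.07
P = 1871.38 / 1946.07 × 100 = 96.1620
Fisher = √(L × P) = √(96.0914 × 96.1620) = 96.1267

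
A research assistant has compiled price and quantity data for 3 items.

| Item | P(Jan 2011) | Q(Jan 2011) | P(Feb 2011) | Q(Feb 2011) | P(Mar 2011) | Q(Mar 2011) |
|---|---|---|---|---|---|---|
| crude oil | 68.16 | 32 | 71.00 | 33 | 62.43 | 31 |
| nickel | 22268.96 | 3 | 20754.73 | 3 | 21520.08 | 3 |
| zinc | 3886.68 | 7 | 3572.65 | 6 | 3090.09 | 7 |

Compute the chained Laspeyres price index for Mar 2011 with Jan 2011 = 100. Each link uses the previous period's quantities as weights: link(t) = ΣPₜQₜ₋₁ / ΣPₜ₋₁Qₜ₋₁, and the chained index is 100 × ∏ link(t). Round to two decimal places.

92.13

Link Jan 2011→Feb 2011:
ΣP(Feb 2011)Q(Jan 2011) = 71.00×32 + 20754.73×3 + 3572.65×7 = 2272 + 62264.19 + 25008.55 = 89544.74
ΣP(Jan 2011)Q(Jan 2011) = 68.16×32 + 22268.96×3 + 3886.68×7 = 2181.12 + 66806.88 + 27206.76 = 96194.76
link = 89544.74/96194.76 = 0.930869
Link Feb 2011→Mar 2011:
ΣP(Mar 2011)Q(Feb 2011) = 62.43×33 + 21520.08×3 + 3090.09×6 = 2060.19 + 64560.24 + 18540.54 = 85160.97
ΣP(Feb 2011)Q(Feb 2011) = 71.00×33 + 20754.73×3 + 3572.65×6 = 2343 + 62264.19 + 21435.9 = 86043.09
link = 85160.97/86043.09 = 0.989748
Chained index = 100 × 0.930869 × 0.989748 = 92.1326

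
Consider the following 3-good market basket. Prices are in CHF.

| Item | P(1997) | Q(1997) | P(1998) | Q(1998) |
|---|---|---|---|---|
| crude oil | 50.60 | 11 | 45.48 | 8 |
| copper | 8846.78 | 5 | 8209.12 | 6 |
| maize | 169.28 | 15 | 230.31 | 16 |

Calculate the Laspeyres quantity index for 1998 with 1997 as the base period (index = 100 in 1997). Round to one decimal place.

118.7

Laspeyres quantity index uses base-period prices as weights.
ΣP(1997)·Q(1998) = 50.60×8 + 8846.78×6 + 169.28×16 = 404.8 + 53080.68 + 2708.48 = 56193.96
ΣP(1997)·Q(1997) = 50.60×11 + 8846.78×5 + 169.28×15 = 556.6 + 44233.9 + 2539.2 = 47329.7
Index = 56193.96 / 47329.7 × 100 = 118.7287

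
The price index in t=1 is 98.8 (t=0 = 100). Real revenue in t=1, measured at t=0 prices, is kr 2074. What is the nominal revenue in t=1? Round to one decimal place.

Nominal = Real × (Index/100) = 2074 × (98.8/100)
        = 2074 × 0.988 = 2049.1120

2049.1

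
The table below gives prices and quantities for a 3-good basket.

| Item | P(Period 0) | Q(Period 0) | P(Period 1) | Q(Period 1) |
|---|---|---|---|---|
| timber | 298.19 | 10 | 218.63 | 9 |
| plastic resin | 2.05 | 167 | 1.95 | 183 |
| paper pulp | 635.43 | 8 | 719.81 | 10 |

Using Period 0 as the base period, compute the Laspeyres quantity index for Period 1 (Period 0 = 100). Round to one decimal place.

Laspeyres quantity index uses base-period prices as weights.
ΣP(Period 0)·Q(Period 1) = 298.19×9 + 2.05×183 + 635.43×10 = 2683.71 + 375.15 + 6354.3 = 9413.16
ΣP(Period 0)·Q(Period 0) = 298.19×10 + 2.05×167 + 635.43×8 = 2981.9 + 342.35 + 5083.44 = 8407.69
Index = 9413.16 / 8407.69 × 100 = 111.9589

112.0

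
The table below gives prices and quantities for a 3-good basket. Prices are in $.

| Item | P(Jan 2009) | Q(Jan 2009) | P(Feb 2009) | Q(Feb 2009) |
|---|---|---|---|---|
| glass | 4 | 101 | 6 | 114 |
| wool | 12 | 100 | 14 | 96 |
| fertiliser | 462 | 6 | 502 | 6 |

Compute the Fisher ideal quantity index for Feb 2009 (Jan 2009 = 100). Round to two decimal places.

Laspeyres component (base-period weights):
ΣP(Jan 2009)Q(Feb 2009) = 4×114 + 12×96 + 462×6 = 456 + 1152 + 2772 = 4380
ΣP(Jan 2009)Q(Jan 2009) = 4×101 + 12×100 + 462×6 = 404 + 1200 + 2772 = 4376
L = 4380 / 4376 × 100 = 100.0914
Paasche component (current-period weights):
ΣP(Feb 2009)Q(Feb 2009) = 6×114 + 14×96 + 502×6 = 684 + 1344 + 3012 = 5040
ΣP(Feb 2009)Q(Jan 2009) = 6×101 + 14×100 + 502×6 = 606 + 1400 + 3012 = 5018
P = 5040 / 5018 × 100 = 100.4384
Fisher = √(L × P) = √(100.0914 × 100.4384) = 100.2648

100.26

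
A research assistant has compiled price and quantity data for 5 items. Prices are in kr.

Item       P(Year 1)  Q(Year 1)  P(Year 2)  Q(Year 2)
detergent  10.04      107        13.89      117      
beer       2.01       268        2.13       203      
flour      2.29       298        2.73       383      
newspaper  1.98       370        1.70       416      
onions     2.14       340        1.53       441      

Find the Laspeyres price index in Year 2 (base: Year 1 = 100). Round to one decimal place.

107.0

Laspeyres price index uses base-period quantities as weights.
ΣP(Year 2)·Q(Year 1) = 13.89×107 + 2.13×268 + 2.73×298 + 1.70×370 + 1.53×340 = 1486.23 + 570.84 + 813.54 + 629 + 520.2 = 4019.81
ΣP(Year 1)·Q(Year 1) = 10.04×107 + 2.01×268 + 2.29×298 + 1.98×370 + 2.14×340 = 1074.28 + 538.68 + 682.42 + 732.6 + 727.6 = 3755.58
Index = 4019.81 / 3755.58 × 100 = 107.0357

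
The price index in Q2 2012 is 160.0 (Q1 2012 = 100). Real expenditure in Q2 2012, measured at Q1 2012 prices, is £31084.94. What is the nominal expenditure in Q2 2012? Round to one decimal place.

Nominal = Real × (Index/100) = 31084.94 × (160.0/100)
        = 31084.94 × 1.600 = 49735.9040

49735.9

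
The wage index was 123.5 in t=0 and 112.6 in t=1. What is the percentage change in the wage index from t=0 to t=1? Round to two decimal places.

-8.83%

Change = (112.6 − 123.5) / 123.5 × 100
       = -10.9 / 123.5 × 100 = -8.8259%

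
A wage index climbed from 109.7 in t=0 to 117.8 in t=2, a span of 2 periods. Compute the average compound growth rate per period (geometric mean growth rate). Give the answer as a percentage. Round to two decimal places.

Growth factor = (117.8/109.7)^(1/2) = (1.073838)^(1/2) = 1.036261
Growth rate = 1.036261 − 1 = 0.036261 = 3.6261%

3.63%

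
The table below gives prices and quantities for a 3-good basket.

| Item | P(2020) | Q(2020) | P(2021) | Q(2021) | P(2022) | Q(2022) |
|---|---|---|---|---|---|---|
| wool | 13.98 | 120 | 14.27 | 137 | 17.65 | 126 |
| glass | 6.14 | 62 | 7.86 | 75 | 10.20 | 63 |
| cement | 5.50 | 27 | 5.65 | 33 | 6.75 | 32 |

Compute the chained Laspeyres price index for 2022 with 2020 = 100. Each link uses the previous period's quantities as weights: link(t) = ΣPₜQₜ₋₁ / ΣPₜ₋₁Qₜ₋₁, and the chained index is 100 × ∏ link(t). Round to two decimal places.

132.93

Link 2020→2021:
ΣP(2021)Q(2020) = 14.27×120 + 7.86×62 + 5.65×27 = 1712.4 + 487.32 + 152.55 = 2352.27
ΣP(2020)Q(2020) = 13.98×120 + 6.14×62 + 5.50×27 = 1677.6 + 380.68 + 148.5 = 2206.78
link = 2352.27/2206.78 = 1.065929
Link 2021→2022:
ΣP(2022)Q(2021) = 17.65×137 + 10.20×75 + 6.75×33 = 2418.05 + 765 + 222.75 = 3405.8
ΣP(2021)Q(2021) = 14.27×137 + 7.86×75 + 5.65×33 = 1954.99 + 589.5 + 186.45 = 2730.94
link = 3405.8/2730.94 = 1.247116
Chained index = 100 × 1.065929 × 1.247116 = 132.9337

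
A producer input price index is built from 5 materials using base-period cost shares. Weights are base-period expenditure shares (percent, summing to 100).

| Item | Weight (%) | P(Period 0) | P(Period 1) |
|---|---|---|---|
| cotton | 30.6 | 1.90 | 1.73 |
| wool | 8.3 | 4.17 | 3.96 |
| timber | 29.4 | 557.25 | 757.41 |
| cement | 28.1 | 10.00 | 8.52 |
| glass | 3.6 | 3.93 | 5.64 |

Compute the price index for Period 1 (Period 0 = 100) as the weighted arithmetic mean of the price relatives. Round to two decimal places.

cotton: 30.6 × (1.73/1.90) = 30.6 × 0.910526 = 27.8621
wool: 8.3 × (3.96/4.17) = 8.3 × 0.949640 = 7.8820
timber: 29.4 × (757.41/557.25) = 29.4 × 1.359192 = 39.9603
cement: 28.1 × (8.52/10.00) = 28.1 × 0.852000 = 23.9412
glass: 3.6 × (5.64/3.93) = 3.6 × 1.435115 = 5.1664
Index = Σ wᵢ·(p₁ᵢ/p₀ᵢ) = 27.8621 + 7.8820 + 39.9603 + 23.9412 + 5.1664 = 104.8120

104.81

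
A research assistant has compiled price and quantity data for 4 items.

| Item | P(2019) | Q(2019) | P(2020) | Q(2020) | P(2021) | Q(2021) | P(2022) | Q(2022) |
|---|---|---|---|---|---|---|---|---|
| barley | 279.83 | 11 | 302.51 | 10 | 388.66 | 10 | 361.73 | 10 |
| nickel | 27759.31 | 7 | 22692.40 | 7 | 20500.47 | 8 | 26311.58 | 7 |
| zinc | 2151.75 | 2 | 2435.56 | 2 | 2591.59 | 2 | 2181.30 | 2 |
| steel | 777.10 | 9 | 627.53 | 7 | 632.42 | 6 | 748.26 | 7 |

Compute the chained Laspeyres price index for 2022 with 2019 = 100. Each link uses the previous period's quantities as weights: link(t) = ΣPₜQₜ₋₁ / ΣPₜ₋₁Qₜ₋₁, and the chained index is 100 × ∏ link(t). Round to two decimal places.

Link 2019→2020:
ΣP(2020)Q(2019) = 302.51×11 + 22692.40×7 + 2435.56×2 + 627.53×9 = 3327.61 + 158846.8 + 4871.12 + 5647.77 = 172693.3
ΣP(2019)Q(2019) = 279.83×11 + 27759.31×7 + 2151.75×2 + 777.10×9 = 3078.13 + 194315.17 + 4303.5 + 6993.9 = 208690.7
link = 172693.3/208690.7 = 0.827508
Link 2020→2021:
ΣP(2021)Q(2020) = 388.66×10 + 20500.47×7 + 2591.59×2 + 632.42×7 = 3886.6 + 143503.29 + 5183.18 + 4426.94 = 157000.01
ΣP(2020)Q(2020) = 302.51×10 + 22692.40×7 + 2435.56×2 + 627.53×7 = 3025.1 + 158846.8 + 4871.12 + 4392.71 = 171135.73
link = 157000.01/171135.73 = 0.917401
Link 2021→2022:
ΣP(2022)Q(2021) = 361.73×10 + 26311.58×8 + 2181.30×2 + 748.26×6 = 3617.3 + 210492.64 + 4362.6 + 4489.56 = 222962.1
ΣP(2021)Q(2021) = 388.66×10 + 20500.47×8 + 2591.59×2 + 632.42×6 = 3886.6 + 164003.76 + 5183.18 + 3794.52 = 176868.06
link = 222962.1/176868.06 = 1.260613
Chained index = 100 × 0.827508 × 0.917401 × 1.260613 = 95.7002

95.70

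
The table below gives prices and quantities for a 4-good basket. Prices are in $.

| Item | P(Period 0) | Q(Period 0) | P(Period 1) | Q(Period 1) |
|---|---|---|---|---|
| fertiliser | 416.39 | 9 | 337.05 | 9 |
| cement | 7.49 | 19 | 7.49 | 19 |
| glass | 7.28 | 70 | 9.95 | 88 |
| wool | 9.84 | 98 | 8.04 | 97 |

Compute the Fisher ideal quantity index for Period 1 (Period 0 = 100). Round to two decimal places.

Laspeyres component (base-period weights):
ΣP(Period 0)Q(Period 1) = 416.39×9 + 7.49×19 + 7.28×88 + 9.84×97 = 3747.51 + 142.31 + 640.64 + 954.48 = 5484.94
ΣP(Period 0)Q(Period 0) = 416.39×9 + 7.49×19 + 7.28×70 + 9.84×98 = 3747.51 + 142.31 + 509.6 + 964.32 = 5363.74
L = 5484.94 / 5363.74 × 100 = 102.2596
Paasche component (current-period weights):
ΣP(Period 1)Q(Period 1) = 337.05×9 + 7.49×19 + 9.95×88 + 8.04×97 = 3033.45 + 142.31 + 875.6 + 779.88 = 4831.24
ΣP(Period 1)Q(Period 0) = 337.05×9 + 7.49×19 + 9.95×70 + 8.04×98 = 3033.45 + 142.31 + 696.5 + 787.92 = 4660.18
P = 4831.24 / 4660.18 × 100 = 103.6707
Fisher = √(L × P) = √(102.2596 × 103.6707) = 102.9627

102.96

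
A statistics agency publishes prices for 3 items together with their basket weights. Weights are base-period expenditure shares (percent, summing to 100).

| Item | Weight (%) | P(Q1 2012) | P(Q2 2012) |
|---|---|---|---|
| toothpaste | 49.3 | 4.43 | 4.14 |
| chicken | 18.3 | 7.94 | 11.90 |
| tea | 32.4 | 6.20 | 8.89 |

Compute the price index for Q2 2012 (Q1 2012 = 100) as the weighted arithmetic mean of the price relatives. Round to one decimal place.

120.0

toothpaste: 49.3 × (4.14/4.43) = 49.3 × 0.934537 = 46.0727
chicken: 18.3 × (11.90/7.94) = 18.3 × 1.498741 = 27.4270
tea: 32.4 × (8.89/6.20) = 32.4 × 1.433871 = 46.4574
Index = Σ wᵢ·(p₁ᵢ/p₀ᵢ) = 46.0727 + 27.4270 + 46.4574 = 119.9571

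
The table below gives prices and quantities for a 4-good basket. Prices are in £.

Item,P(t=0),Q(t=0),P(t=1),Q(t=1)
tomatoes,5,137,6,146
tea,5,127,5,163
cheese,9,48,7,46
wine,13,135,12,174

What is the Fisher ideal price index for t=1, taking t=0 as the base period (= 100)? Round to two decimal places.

97.24

Laspeyres component (base-period weights):
ΣP(t=1)Q(t=0) = 6×137 + 5×127 + 7×48 + 12×135 = 822 + 635 + 336 + 1620 = 3413
ΣP(t=0)Q(t=0) = 5×137 + 5×127 + 9×48 + 13×135 = 685 + 635 + 432 + 1755 = 3507
L = 3413 / 3507 × 100 = 97.3196
Paasche component (current-period weights):
ΣP(t=1)Q(t=1) = 6×146 + 5×163 + 7×46 + 12×174 = 876 + 815 + 322 + 2088 = 4101
ΣP(t=0)Q(t=1) = 5×146 + 5×163 + 9×46 + 13×174 = 730 + 815 + 414 + 2262 = 4221
P = 4101 / 4221 × 100 = 97.1571
Fisher = √(L × P) = √(97.3196 × 97.1571) = 97.2383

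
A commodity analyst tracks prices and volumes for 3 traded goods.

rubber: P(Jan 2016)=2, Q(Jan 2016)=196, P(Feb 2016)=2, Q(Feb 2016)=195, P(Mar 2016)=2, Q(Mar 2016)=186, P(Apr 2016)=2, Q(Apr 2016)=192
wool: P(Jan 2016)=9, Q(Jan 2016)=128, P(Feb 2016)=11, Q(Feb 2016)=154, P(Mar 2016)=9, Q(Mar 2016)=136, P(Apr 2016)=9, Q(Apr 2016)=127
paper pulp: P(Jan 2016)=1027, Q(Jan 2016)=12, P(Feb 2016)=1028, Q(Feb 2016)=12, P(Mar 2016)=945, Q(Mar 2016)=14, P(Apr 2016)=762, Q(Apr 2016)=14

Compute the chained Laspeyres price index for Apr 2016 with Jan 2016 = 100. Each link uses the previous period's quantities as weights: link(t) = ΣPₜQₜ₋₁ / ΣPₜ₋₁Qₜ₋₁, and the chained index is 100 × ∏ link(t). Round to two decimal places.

Link Jan 2016→Feb 2016:
ΣP(Feb 2016)Q(Jan 2016) = 2×196 + 11×128 + 1028×12 = 392 + 1408 + 12336 = 14136
ΣP(Jan 2016)Q(Jan 2016) = 2×196 + 9×128 + 1027×12 = 392 + 1152 + 12324 = 13868
link = 14136/13868 = 1.019325
Link Feb 2016→Mar 2016:
ΣP(Mar 2016)Q(Feb 2016) = 2×195 + 9×154 + 945×12 = 390 + 1386 + 11340 = 13116
ΣP(Feb 2016)Q(Feb 2016) = 2×195 + 11×154 + 1028×12 = 390 + 1694 + 12336 = 14420
link = 13116/14420 = 0.909570
Link Mar 2016→Apr 2016:
ΣP(Apr 2016)Q(Mar 2016) = 2×186 + 9×136 + 762×14 = 372 + 1224 + 10668 = 12264
ΣP(Mar 2016)Q(Mar 2016) = 2×186 + 9×136 + 945×14 = 372 + 1224 + 13230 = 14826
link = 12264/14826 = 0.827195
Chained index = 100 × 1.019325 × 0.909570 × 0.827195 = 76.6932

76.69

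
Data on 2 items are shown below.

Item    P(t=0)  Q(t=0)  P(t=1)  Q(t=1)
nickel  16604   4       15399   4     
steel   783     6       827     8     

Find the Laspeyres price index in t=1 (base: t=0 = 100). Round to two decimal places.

Laspeyres price index uses base-period quantities as weights.
ΣP(t=1)·Q(t=0) = 15399×4 + 827×6 = 61596 + 4962 = 66558
ΣP(t=0)·Q(t=0) = 16604×4 + 783×6 = 66416 + 4698 = 71114
Index = 66558 / 71114 × 100 = 93.5934

93.59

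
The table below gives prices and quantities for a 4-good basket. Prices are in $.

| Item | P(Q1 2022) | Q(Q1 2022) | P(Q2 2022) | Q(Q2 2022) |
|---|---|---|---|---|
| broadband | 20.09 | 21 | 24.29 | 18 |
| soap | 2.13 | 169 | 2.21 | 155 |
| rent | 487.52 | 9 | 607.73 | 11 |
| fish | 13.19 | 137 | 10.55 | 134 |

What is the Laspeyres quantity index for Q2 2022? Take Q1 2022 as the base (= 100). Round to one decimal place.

112.1

Laspeyres quantity index uses base-period prices as weights.
ΣP(Q1 2022)·Q(Q2 2022) = 20.09×18 + 2.13×155 + 487.52×11 + 13.19×134 = 361.62 + 330.15 + 5362.72 + 1767.46 = 7821.95
ΣP(Q1 2022)·Q(Q1 2022) = 20.09×21 + 2.13×169 + 487.52×9 + 13.19×137 = 421.89 + 359.97 + 4387.68 + 1807.03 = 6976.57
Index = 7821.95 / 6976.57 × 100 = 112.1174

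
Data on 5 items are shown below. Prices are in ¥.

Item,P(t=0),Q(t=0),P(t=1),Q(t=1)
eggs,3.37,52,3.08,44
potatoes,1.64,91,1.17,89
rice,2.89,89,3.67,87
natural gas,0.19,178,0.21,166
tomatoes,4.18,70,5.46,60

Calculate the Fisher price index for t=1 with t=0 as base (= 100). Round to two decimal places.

Laspeyres component (base-period weights):
ΣP(t=1)Q(t=0) = 3.08×52 + 1.17×91 + 3.67×89 + 0.21×178 + 5.46×70 = 160.16 + 106.47 + 326.63 + 37.38 + 382.2 = 1012.84
ΣP(t=0)Q(t=0) = 3.37×52 + 1.64×91 + 2.89×89 + 0.19×178 + 4.18×70 = 175.24 + 149.24 + 257.21 + 33.82 + 292.6 = 908.11
L = 1012.84 / 908.11 × 100 = 111.5327
Paasche component (current-period weights):
ΣP(t=1)Q(t=1) = 3.08×44 + 1.17×89 + 3.67×87 + 0.21×166 + 5.46×60 = 135.52 + 104.13 + 319.29 + 34.86 + 327.6 = 921.4
ΣP(t=0)Q(t=1) = 3.37×44 + 1.64×89 + 2.89×87 + 0.19×166 + 4.18×60 = 148.28 + 145.96 + 251.43 + 31.54 + 250.8 = 828.01
P = 921.4 / 828.01 × 100 = 111.2788
Fisher = √(L × P) = √(111.5327 × 111.2788) = 111.4057

111.41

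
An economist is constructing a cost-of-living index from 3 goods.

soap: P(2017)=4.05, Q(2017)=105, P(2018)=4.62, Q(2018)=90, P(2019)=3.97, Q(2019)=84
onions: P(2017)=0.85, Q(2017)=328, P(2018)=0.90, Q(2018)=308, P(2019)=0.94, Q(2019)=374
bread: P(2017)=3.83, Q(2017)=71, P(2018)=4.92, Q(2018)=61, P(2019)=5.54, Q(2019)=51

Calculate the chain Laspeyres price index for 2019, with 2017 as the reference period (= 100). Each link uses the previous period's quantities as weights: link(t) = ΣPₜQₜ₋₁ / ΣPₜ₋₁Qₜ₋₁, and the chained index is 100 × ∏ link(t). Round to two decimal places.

114.77

Link 2017→2018:
ΣP(2018)Q(2017) = 4.62×105 + 0.90×328 + 4.92×71 = 485.1 + 295.2 + 349.32 = 1129.62
ΣP(2017)Q(2017) = 4.05×105 + 0.85×328 + 3.83×71 = 425.25 + 278.8 + 271.93 = 975.98
link = 1129.62/975.98 = 1.157421
Link 2018→2019:
ΣP(2019)Q(2018) = 3.97×90 + 0.94×308 + 5.54×61 = 357.3 + 289.52 + 337.94 = 984.76
ΣP(2018)Q(2018) = 4.62×90 + 0.90×308 + 4.92×61 = 415.8 + 277.2 + 300.12 = 993.12
link = 984.76/993.12 = 0.991582
Chained index = 100 × 1.157421 × 0.991582 = 114.7678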